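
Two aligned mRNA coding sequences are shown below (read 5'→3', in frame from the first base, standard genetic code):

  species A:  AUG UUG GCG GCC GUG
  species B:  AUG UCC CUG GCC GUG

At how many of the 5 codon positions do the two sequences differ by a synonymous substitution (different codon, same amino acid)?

Codon 1: AUG Met / AUG Met — identical.
Codon 2: UUG Leu / UCC Ser — nonsynonymous.
Codon 3: GCG Ala / CUG Leu — nonsynonymous.
Codon 4: GCC Ala / GCC Ala — identical.
Codon 5: GUG Val / GUG Val — identical.
Synonymous differences: 0.

0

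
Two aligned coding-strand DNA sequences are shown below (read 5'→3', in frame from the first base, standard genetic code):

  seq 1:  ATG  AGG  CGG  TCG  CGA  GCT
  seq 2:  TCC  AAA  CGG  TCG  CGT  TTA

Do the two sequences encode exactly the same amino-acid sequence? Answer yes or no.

no

Codon 1: ATG Met / TCC Ser — nonsynonymous.
Codon 2: AGG Arg / AAA Lys — nonsynonymous.
Codon 3: CGG Arg / CGG Arg — identical.
Codon 4: TCG Ser / TCG Ser — identical.
Codon 5: CGA Arg / CGT Arg — synonymous.
Codon 6: GCT Ala / TTA Leu — nonsynonymous.
Nonsynonymous differences: 3 → different protein.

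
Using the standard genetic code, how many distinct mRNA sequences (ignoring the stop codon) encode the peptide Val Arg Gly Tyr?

Val: 4 codons.
Arg: 6 codons.
Gly: 4 codons.
Tyr: 2 codons.
4 × 6 × 4 × 2 = 192.

192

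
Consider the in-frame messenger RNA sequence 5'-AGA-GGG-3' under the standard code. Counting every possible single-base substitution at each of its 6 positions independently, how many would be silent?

5

Codon 1 (AGA, Arg): 2 synonymous substitutions.
Codon 2 (GGG, Gly): 3 synonymous substitutions.
Total: 2 + 3 = 5.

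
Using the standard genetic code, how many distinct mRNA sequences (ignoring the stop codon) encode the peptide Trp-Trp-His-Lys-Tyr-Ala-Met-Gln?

Trp: 1 codon.
Trp: 1 codon.
His: 2 codons.
Lys: 2 codons.
Tyr: 2 codons.
Ala: 4 codons.
Met: 1 codon.
Gln: 2 codons.
1 × 1 × 2 × 2 × 2 × 4 × 1 × 2 = 64.

64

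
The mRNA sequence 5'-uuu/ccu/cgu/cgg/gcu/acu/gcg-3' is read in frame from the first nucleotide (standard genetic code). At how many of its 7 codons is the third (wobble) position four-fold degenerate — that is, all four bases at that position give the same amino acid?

6

Codon 1 UUU (Phe): third position 2-fold.
Codon 2 CCU (Pro): third position 4-fold.
Codon 3 CGU (Arg): third position 4-fold.
Codon 4 CGG (Arg): third position 4-fold.
Codon 5 GCU (Ala): third position 4-fold.
Codon 6 ACU (Thr): third position 4-fold.
Codon 7 GCG (Ala): third position 4-fold.
Four-fold degenerate third positions: 6.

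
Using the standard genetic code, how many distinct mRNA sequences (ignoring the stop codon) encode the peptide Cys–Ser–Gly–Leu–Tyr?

Cys: 2 codons.
Ser: 6 codons.
Gly: 4 codons.
Leu: 6 codons.
Tyr: 2 codons.
2 × 6 × 4 × 6 × 2 = 576.

576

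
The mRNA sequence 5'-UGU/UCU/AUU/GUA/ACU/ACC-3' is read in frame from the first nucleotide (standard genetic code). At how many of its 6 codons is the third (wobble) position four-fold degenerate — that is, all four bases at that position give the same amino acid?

4

Codon 1 UGU (Cys): third position 2-fold.
Codon 2 UCU (Ser): third position 4-fold.
Codon 3 AUU (Ile): third position 3-fold.
Codon 4 GUA (Val): third position 4-fold.
Codon 5 ACU (Thr): third position 4-fold.
Codon 6 ACC (Thr): third position 4-fold.
Four-fold degenerate third positions: 4.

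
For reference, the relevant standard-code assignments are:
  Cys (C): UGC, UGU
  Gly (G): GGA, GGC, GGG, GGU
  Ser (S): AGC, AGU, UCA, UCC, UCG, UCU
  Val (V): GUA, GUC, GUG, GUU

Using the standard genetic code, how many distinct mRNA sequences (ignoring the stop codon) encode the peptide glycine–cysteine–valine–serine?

Gly: 4 codons.
Cys: 2 codons.
Val: 4 codons.
Ser: 6 codons.
4 × 2 × 4 × 6 = 192.

192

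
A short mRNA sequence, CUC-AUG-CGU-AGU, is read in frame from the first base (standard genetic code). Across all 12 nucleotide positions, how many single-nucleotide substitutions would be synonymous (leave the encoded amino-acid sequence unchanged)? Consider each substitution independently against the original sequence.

Codon 1 (CUC, Leu): 3 synonymous substitutions.
Codon 2 (AUG, Met): 0 synonymous substitutions.
Codon 3 (CGU, Arg): 3 synonymous substitutions.
Codon 4 (AGU, Ser): 1 synonymous substitution.
Total: 3 + 0 + 3 + 1 = 7.

7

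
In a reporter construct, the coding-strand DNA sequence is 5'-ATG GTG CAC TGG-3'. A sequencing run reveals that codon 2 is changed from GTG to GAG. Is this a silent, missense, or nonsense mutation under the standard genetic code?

Position 5 falls in codon 2: GTG → Val.
After the substitution the codon is GAG → Glu.
Val ≠ Glu, so this is a missense mutation.

missense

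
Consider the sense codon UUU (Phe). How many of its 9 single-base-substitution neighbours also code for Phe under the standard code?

1

Position 1: none → 0 synonymous.
Position 2: none → 0 synonymous.
Position 3: UUC → 1 synonymous.
Total: 0 + 0 + 1 = 1.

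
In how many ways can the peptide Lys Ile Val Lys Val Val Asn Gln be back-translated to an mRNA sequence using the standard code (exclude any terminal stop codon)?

3072

Lys: 2 codons.
Ile: 3 codons.
Val: 4 codons.
Lys: 2 codons.
Val: 4 codons.
Val: 4 codons.
Asn: 2 codons.
Gln: 2 codons.
2 × 3 × 4 × 2 × 4 × 4 × 2 × 2 = 3072.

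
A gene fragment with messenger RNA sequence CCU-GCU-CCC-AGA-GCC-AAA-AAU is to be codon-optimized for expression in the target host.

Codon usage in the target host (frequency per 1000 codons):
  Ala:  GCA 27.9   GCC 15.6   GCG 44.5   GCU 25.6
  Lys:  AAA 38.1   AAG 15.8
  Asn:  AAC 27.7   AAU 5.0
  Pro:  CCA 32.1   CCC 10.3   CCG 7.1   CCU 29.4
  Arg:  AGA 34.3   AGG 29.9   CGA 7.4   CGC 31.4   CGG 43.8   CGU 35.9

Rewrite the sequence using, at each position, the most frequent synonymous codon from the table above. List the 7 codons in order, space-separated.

Codon 1 (Pro): best is CCA at 32.1.
Codon 2 (Ala): best is GCG at 44.5.
Codon 3 (Pro): best is CCA at 32.1.
Codon 4 (Arg): best is CGG at 43.8.
Codon 5 (Ala): best is GCG at 44.5.
Codon 6 (Lys): best is AAA at 38.1.
Codon 7 (Asn): best is AAC at 27.7.

CCA GCG CCA CGG GCG AAA AAC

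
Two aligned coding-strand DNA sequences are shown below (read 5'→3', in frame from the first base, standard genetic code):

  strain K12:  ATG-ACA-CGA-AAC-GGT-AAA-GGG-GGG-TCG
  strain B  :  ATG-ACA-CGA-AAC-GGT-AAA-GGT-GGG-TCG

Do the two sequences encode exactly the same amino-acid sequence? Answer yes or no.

Codon 1: ATG Met / ATG Met — identical.
Codon 2: ACA Thr / ACA Thr — identical.
Codon 3: CGA Arg / CGA Arg — identical.
Codon 4: AAC Asn / AAC Asn — identical.
Codon 5: GGT Gly / GGT Gly — identical.
Codon 6: AAA Lys / AAA Lys — identical.
Codon 7: GGG Gly / GGT Gly — synonymous.
Codon 8: GGG Gly / GGG Gly — identical.
Codon 9: TCG Ser / TCG Ser — identical.
Nonsynonymous differences: 0 → same protein.

yes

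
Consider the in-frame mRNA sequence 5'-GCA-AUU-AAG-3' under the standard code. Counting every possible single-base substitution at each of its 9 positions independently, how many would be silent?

6

Codon 1 (GCA, Ala): 3 synonymous substitutions.
Codon 2 (AUU, Ile): 2 synonymous substitutions.
Codon 3 (AAG, Lys): 1 synonymous substitution.
Total: 3 + 2 + 1 = 6.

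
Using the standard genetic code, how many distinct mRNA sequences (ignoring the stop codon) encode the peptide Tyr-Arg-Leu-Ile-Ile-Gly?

2592

Tyr: 2 codons.
Arg: 6 codons.
Leu: 6 codons.
Ile: 3 codons.
Ile: 3 codons.
Gly: 4 codons.
2 × 6 × 6 × 3 × 3 × 4 = 2592.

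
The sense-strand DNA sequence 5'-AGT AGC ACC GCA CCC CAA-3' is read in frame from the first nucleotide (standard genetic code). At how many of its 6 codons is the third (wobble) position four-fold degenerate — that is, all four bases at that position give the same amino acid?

3

Codon 1 AGT (Ser): third position 2-fold.
Codon 2 AGC (Ser): third position 2-fold.
Codon 3 ACC (Thr): third position 4-fold.
Codon 4 GCA (Ala): third position 4-fold.
Codon 5 CCC (Pro): third position 4-fold.
Codon 6 CAA (Gln): third position 2-fold.
Four-fold degenerate third positions: 3.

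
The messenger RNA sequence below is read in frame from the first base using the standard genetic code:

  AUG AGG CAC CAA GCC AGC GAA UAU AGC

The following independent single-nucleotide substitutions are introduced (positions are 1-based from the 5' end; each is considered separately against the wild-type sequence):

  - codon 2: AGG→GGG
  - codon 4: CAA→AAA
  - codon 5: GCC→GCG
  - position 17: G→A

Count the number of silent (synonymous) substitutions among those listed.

Codon 2: AGG (Arg) → GGG (Gly) — missense.
Codon 4: CAA (Gln) → AAA (Lys) — missense.
Codon 5: GCC (Ala) → GCG (Ala) — synonymous.
Codon 6: AGC (Ser) → AAC (Asn) — missense.
Synonymous: 1 of 4.

1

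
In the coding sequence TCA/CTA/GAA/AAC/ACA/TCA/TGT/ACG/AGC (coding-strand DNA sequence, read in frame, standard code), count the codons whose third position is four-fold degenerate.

Codon 1 TCA (Ser): third position 4-fold.
Codon 2 CTA (Leu): third position 4-fold.
Codon 3 GAA (Glu): third position 2-fold.
Codon 4 AAC (Asn): third position 2-fold.
Codon 5 ACA (Thr): third position 4-fold.
Codon 6 TCA (Ser): third position 4-fold.
Codon 7 TGT (Cys): third position 2-fold.
Codon 8 ACG (Thr): third position 4-fold.
Codon 9 AGC (Ser): third position 2-fold.
Four-fold degenerate third positions: 5.

5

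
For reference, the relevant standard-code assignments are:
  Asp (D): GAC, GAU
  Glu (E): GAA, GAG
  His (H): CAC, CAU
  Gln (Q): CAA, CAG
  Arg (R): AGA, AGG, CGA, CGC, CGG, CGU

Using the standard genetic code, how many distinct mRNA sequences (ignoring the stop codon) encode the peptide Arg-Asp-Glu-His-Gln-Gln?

192

Arg: 6 codons.
Asp: 2 codons.
Glu: 2 codons.
His: 2 codons.
Gln: 2 codons.
Gln: 2 codons.
6 × 2 × 2 × 2 × 2 × 2 = 192.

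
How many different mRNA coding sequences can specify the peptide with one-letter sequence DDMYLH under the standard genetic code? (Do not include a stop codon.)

Asp: 2 codons.
Asp: 2 codons.
Met: 1 codon.
Tyr: 2 codons.
Leu: 6 codons.
His: 2 codons.
2 × 2 × 1 × 2 × 6 × 2 = 96.

96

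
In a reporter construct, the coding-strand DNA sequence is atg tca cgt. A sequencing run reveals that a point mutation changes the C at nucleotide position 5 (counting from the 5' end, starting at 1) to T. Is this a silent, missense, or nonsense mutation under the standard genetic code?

missense

Position 5 falls in codon 2: TCA → Ser.
After the substitution the codon is TTA → Leu.
Ser ≠ Leu, so this is a missense mutation.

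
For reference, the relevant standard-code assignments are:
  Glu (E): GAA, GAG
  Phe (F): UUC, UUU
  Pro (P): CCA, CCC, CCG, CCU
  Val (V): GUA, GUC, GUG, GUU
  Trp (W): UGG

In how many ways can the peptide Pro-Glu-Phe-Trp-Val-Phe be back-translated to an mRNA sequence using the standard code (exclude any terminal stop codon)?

Pro: 4 codons.
Glu: 2 codons.
Phe: 2 codons.
Trp: 1 codon.
Val: 4 codons.
Phe: 2 codons.
4 × 2 × 2 × 1 × 4 × 2 = 128.

128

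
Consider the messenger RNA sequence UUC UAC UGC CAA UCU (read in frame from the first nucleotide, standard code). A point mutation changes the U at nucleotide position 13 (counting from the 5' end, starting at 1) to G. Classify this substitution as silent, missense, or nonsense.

missense

Position 13 falls in codon 5: UCU → Ser.
After the substitution the codon is GCU → Ala.
Ser ≠ Ala, so this is a missense mutation.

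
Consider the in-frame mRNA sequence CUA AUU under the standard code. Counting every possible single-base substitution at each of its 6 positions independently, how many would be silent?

6

Codon 1 (CUA, Leu): 4 synonymous substitutions.
Codon 2 (AUU, Ile): 2 synonymous substitutions.
Total: 4 + 2 = 6.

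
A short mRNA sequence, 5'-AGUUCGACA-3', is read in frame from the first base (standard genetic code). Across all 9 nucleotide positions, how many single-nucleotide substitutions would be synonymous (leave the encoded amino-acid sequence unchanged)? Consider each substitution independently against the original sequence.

Codon 1 (AGU, Ser): 1 synonymous substitution.
Codon 2 (UCG, Ser): 3 synonymous substitutions.
Codon 3 (ACA, Thr): 3 synonymous substitutions.
Total: 1 + 3 + 3 = 7.

7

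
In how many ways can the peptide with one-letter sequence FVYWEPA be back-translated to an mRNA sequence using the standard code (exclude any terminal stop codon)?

Phe: 2 codons.
Val: 4 codons.
Tyr: 2 codons.
Trp: 1 codon.
Glu: 2 codons.
Pro: 4 codons.
Ala: 4 codons.
2 × 4 × 2 × 1 × 2 × 4 × 4 = 512.

512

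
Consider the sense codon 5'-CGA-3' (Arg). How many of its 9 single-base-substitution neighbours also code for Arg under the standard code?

Position 1: AGA → 1 synonymous.
Position 2: none → 0 synonymous.
Position 3: CGT, CGC, CGG → 3 synonymous.
Total: 1 + 0 + 3 = 4.

4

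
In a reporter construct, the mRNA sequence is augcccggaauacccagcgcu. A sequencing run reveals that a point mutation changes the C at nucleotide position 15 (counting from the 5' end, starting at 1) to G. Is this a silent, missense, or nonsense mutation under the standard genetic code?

Position 15 falls in codon 5: CCC → Pro.
After the substitution the codon is CCG → Pro.
Both encode Pro, so the change is synonymous.

silent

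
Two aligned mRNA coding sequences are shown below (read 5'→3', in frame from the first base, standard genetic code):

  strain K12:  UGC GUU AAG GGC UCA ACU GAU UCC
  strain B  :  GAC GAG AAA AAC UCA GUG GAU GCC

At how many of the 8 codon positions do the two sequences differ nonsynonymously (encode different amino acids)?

5

Codon 1: UGC Cys / GAC Asp — nonsynonymous.
Codon 2: GUU Val / GAG Glu — nonsynonymous.
Codon 3: AAG Lys / AAA Lys — synonymous.
Codon 4: GGC Gly / AAC Asn — nonsynonymous.
Codon 5: UCA Ser / UCA Ser — identical.
Codon 6: ACU Thr / GUG Val — nonsynonymous.
Codon 7: GAU Asp / GAU Asp — identical.
Codon 8: UCC Ser / GCC Ala — nonsynonymous.
Nonsynonymous differences: 5.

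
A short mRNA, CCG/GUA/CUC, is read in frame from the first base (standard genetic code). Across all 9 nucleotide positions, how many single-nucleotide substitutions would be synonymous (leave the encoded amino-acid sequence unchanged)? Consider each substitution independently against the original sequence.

9

Codon 1 (CCG, Pro): 3 synonymous substitutions.
Codon 2 (GUA, Val): 3 synonymous substitutions.
Codon 3 (CUC, Leu): 3 synonymous substitutions.
Total: 3 + 3 + 3 = 9.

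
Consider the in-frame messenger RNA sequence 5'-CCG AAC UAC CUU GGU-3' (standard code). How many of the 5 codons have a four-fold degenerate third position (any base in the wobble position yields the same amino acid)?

3

Codon 1 CCG (Pro): third position 4-fold.
Codon 2 AAC (Asn): third position 2-fold.
Codon 3 UAC (Tyr): third position 2-fold.
Codon 4 CUU (Leu): third position 4-fold.
Codon 5 GGU (Gly): third position 4-fold.
Four-fold degenerate third positions: 3.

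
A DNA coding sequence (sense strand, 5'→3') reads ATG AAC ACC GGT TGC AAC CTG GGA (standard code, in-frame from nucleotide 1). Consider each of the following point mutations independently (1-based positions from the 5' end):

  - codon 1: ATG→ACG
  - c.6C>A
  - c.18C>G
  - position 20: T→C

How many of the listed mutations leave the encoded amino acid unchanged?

Codon 1: ATG (Met) → ACG (Thr) — missense.
Codon 2: AAC (Asn) → AAA (Lys) — missense.
Codon 6: AAC (Asn) → AAG (Lys) — missense.
Codon 7: CTG (Leu) → CCG (Pro) — missense.
Synonymous: 0 of 4.

0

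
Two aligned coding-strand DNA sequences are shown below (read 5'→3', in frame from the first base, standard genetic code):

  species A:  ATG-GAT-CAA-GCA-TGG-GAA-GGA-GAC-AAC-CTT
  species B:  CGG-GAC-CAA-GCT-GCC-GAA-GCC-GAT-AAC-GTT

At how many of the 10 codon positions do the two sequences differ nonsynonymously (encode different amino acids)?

Codon 1: ATG Met / CGG Arg — nonsynonymous.
Codon 2: GAT Asp / GAC Asp — synonymous.
Codon 3: CAA Gln / CAA Gln — identical.
Codon 4: GCA Ala / GCT Ala — synonymous.
Codon 5: TGG Trp / GCC Ala — nonsynonymous.
Codon 6: GAA Glu / GAA Glu — identical.
Codon 7: GGA Gly / GCC Ala — nonsynonymous.
Codon 8: GAC Asp / GAT Asp — synonymous.
Codon 9: AAC Asn / AAC Asn — identical.
Codon 10: CTT Leu / GTT Val — nonsynonymous.
Nonsynonymous differences: 4.

4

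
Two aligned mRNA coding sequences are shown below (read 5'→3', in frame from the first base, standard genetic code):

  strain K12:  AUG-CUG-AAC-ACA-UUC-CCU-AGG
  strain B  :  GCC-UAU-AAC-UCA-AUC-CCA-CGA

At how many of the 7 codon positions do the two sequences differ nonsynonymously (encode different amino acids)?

4

Codon 1: AUG Met / GCC Ala — nonsynonymous.
Codon 2: CUG Leu / UAU Tyr — nonsynonymous.
Codon 3: AAC Asn / AAC Asn — identical.
Codon 4: ACA Thr / UCA Ser — nonsynonymous.
Codon 5: UUC Phe / AUC Ile — nonsynonymous.
Codon 6: CCU Pro / CCA Pro — synonymous.
Codon 7: AGG Arg / CGA Arg — synonymous.
Nonsynonymous differences: 4.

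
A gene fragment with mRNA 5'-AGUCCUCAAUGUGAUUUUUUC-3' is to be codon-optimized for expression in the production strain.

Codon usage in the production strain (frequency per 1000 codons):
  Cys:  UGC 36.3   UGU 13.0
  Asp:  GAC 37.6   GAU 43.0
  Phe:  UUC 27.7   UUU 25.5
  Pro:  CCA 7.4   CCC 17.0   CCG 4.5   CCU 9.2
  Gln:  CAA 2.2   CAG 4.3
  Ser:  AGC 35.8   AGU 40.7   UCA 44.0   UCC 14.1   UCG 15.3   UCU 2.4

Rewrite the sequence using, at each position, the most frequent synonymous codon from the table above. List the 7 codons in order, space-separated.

Codon 1 (Ser): best is UCA at 44.0.
Codon 2 (Pro): best is CCC at 17.0.
Codon 3 (Gln): best is CAG at 4.3.
Codon 4 (Cys): best is UGC at 36.3.
Codon 5 (Asp): best is GAU at 43.0.
Codon 6 (Phe): best is UUC at 27.7.
Codon 7 (Phe): best is UUC at 27.7.

UCA CCC CAG UGC GAU UUC UUC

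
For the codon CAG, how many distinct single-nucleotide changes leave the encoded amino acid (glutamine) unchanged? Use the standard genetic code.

1

Position 1: none → 0 synonymous.
Position 2: none → 0 synonymous.
Position 3: CAA → 1 synonymous.
Total: 0 + 0 + 1 = 1.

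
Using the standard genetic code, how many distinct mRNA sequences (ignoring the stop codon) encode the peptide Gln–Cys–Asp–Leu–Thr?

Gln: 2 codons.
Cys: 2 codons.
Asp: 2 codons.
Leu: 6 codons.
Thr: 4 codons.
2 × 2 × 2 × 6 × 4 = 192.

192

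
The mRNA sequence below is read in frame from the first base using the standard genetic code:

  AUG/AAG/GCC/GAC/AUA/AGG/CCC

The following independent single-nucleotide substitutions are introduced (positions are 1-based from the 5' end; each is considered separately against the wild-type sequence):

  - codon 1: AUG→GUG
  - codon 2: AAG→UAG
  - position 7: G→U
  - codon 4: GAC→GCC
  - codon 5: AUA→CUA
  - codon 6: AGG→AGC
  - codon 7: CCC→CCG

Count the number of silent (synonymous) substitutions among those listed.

1

Codon 1: AUG (Met) → GUG (Val) — missense.
Codon 2: AAG (Lys) → UAG (Stop) — nonsense.
Codon 3: GCC (Ala) → UCC (Ser) — missense.
Codon 4: GAC (Asp) → GCC (Ala) — missense.
Codon 5: AUA (Ile) → CUA (Leu) — missense.
Codon 6: AGG (Arg) → AGC (Ser) — missense.
Codon 7: CCC (Pro) → CCG (Pro) — synonymous.
Synonymous: 1 of 7.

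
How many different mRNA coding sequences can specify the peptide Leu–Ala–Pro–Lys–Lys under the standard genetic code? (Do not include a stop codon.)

Leu: 6 codons.
Ala: 4 codons.
Pro: 4 codons.
Lys: 2 codons.
Lys: 2 codons.
6 × 4 × 4 × 2 × 2 = 384.

384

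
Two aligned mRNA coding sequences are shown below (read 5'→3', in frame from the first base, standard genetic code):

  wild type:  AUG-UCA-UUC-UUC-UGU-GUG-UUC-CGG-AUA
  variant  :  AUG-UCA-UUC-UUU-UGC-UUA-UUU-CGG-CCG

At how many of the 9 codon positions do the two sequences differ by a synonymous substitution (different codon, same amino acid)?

Codon 1: AUG Met / AUG Met — identical.
Codon 2: UCA Ser / UCA Ser — identical.
Codon 3: UUC Phe / UUC Phe — identical.
Codon 4: UUC Phe / UUU Phe — synonymous.
Codon 5: UGU Cys / UGC Cys — synonymous.
Codon 6: GUG Val / UUA Leu — nonsynonymous.
Codon 7: UUC Phe / UUU Phe — synonymous.
Codon 8: CGG Arg / CGG Arg — identical.
Codon 9: AUA Ile / CCG Pro — nonsynonymous.
Synonymous differences: 3.

3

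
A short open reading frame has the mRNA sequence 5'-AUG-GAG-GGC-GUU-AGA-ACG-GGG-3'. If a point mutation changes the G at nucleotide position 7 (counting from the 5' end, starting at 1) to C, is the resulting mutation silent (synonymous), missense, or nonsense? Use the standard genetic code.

missense

Position 7 falls in codon 3: GGC → Gly.
After the substitution the codon is CGC → Arg.
Gly ≠ Arg, so this is a missense mutation.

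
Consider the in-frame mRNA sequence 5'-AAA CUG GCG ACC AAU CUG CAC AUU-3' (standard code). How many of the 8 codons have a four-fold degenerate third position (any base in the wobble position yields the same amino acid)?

4

Codon 1 AAA (Lys): third position 2-fold.
Codon 2 CUG (Leu): third position 4-fold.
Codon 3 GCG (Ala): third position 4-fold.
Codon 4 ACC (Thr): third position 4-fold.
Codon 5 AAU (Asn): third position 2-fold.
Codon 6 CUG (Leu): third position 4-fold.
Codon 7 CAC (His): third position 2-fold.
Codon 8 AUU (Ile): third position 3-fold.
Four-fold degenerate third positions: 4.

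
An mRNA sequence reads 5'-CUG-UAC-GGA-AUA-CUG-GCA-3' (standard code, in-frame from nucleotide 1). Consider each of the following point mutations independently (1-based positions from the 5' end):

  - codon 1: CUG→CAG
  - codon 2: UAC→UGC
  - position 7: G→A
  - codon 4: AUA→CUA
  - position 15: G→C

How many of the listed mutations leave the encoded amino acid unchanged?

1

Codon 1: CUG (Leu) → CAG (Gln) — missense.
Codon 2: UAC (Tyr) → UGC (Cys) — missense.
Codon 3: GGA (Gly) → AGA (Arg) — missense.
Codon 4: AUA (Ile) → CUA (Leu) — missense.
Codon 5: CUG (Leu) → CUC (Leu) — synonymous.
Synonymous: 1 of 5.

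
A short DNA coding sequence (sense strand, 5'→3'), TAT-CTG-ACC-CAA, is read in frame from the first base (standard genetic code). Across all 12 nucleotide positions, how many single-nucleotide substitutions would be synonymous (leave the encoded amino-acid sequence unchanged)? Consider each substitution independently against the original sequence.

Codon 1 (TAT, Tyr): 1 synonymous substitution.
Codon 2 (CTG, Leu): 4 synonymous substitutions.
Codon 3 (ACC, Thr): 3 synonymous substitutions.
Codon 4 (CAA, Gln): 1 synonymous substitution.
Total: 1 + 4 + 3 + 1 = 9.

9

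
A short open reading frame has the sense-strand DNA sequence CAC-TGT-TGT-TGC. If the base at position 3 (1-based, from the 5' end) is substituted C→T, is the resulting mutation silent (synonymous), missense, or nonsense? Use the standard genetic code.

silent

Position 3 falls in codon 1: CAC → His.
After the substitution the codon is CAT → His.
Both encode His, so the change is synonymous.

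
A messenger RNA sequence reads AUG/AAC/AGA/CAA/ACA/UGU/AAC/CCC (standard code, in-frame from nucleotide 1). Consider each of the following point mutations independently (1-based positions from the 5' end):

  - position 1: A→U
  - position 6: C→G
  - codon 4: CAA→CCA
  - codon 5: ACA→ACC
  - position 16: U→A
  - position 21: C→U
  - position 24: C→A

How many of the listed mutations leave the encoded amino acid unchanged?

Codon 1: AUG (Met) → UUG (Leu) — missense.
Codon 2: AAC (Asn) → AAG (Lys) — missense.
Codon 4: CAA (Gln) → CCA (Pro) — missense.
Codon 5: ACA (Thr) → ACC (Thr) — synonymous.
Codon 6: UGU (Cys) → AGU (Ser) — missense.
Codon 7: AAC (Asn) → AAU (Asn) — synonymous.
Codon 8: CCC (Pro) → CCA (Pro) — synonymous.
Synonymous: 3 of 7.

3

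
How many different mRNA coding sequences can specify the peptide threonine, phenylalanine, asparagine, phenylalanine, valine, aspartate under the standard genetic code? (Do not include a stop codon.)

256

Thr: 4 codons.
Phe: 2 codons.
Asn: 2 codons.
Phe: 2 codons.
Val: 4 codons.
Asp: 2 codons.
4 × 2 × 2 × 2 × 4 × 2 = 256.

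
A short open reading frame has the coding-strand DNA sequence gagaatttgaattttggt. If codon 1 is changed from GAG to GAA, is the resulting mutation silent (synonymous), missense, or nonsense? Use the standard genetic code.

Position 3 falls in codon 1: GAG → Glu.
After the substitution the codon is GAA → Glu.
Both encode Glu, so the change is synonymous.

silent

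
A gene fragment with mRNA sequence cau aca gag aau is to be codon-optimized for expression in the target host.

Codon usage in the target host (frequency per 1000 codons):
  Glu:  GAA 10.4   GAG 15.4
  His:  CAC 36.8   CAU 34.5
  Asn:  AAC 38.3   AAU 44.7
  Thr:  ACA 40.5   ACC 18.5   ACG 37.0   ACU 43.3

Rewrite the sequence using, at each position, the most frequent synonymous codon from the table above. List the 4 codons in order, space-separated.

CAC ACU GAG AAU

Codon 1 (His): best is CAC at 36.8.
Codon 2 (Thr): best is ACU at 43.3.
Codon 3 (Glu): best is GAG at 15.4.
Codon 4 (Asn): best is AAU at 44.7.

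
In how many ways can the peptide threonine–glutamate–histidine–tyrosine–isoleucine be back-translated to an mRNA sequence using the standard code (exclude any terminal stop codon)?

96

Thr: 4 codons.
Glu: 2 codons.
His: 2 codons.
Tyr: 2 codons.
Ile: 3 codons.
4 × 2 × 2 × 2 × 3 = 96.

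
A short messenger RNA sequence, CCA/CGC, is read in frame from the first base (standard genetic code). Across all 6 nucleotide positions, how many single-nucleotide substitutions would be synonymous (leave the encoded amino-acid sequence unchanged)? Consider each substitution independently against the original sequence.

Codon 1 (CCA, Pro): 3 synonymous substitutions.
Codon 2 (CGC, Arg): 3 synonymous substitutions.
Total: 3 + 3 = 6.

6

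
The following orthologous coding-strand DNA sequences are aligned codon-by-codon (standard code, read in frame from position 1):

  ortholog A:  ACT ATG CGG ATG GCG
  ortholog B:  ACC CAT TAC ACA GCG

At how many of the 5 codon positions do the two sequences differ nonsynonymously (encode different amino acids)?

3

Codon 1: ACT Thr / ACC Thr — synonymous.
Codon 2: ATG Met / CAT His — nonsynonymous.
Codon 3: CGG Arg / TAC Tyr — nonsynonymous.
Codon 4: ATG Met / ACA Thr — nonsynonymous.
Codon 5: GCG Ala / GCG Ala — identical.
Nonsynonymous differences: 3.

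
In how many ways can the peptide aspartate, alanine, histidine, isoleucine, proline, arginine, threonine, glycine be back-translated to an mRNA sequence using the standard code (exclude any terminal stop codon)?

Asp: 2 codons.
Ala: 4 codons.
His: 2 codons.
Ile: 3 codons.
Pro: 4 codons.
Arg: 6 codons.
Thr: 4 codons.
Gly: 4 codons.
2 × 4 × 2 × 3 × 4 × 6 × 4 × 4 = 18432.

18432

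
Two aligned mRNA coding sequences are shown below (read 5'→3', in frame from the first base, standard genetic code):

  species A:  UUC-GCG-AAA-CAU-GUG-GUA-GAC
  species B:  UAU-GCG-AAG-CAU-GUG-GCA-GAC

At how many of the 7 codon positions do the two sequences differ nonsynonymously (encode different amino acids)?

Codon 1: UUC Phe / UAU Tyr — nonsynonymous.
Codon 2: GCG Ala / GCG Ala — identical.
Codon 3: AAA Lys / AAG Lys — synonymous.
Codon 4: CAU His / CAU His — identical.
Codon 5: GUG Val / GUG Val — identical.
Codon 6: GUA Val / GCA Ala — nonsynonymous.
Codon 7: GAC Asp / GAC Asp — identical.
Nonsynonymous differences: 2.

2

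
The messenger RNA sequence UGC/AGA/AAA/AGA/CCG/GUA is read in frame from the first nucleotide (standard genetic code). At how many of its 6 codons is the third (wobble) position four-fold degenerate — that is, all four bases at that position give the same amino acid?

2

Codon 1 UGC (Cys): third position 2-fold.
Codon 2 AGA (Arg): third position 2-fold.
Codon 3 AAA (Lys): third position 2-fold.
Codon 4 AGA (Arg): third position 2-fold.
Codon 5 CCG (Pro): third position 4-fold.
Codon 6 GUA (Val): third position 4-fold.
Four-fold degenerate third positions: 2.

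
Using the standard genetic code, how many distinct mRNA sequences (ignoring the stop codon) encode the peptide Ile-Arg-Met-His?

Ile: 3 codons.
Arg: 6 codons.
Met: 1 codon.
His: 2 codons.
3 × 6 × 1 × 2 = 36.

36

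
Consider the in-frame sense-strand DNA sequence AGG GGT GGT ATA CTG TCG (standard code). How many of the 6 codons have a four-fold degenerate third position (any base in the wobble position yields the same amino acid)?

4

Codon 1 AGG (Arg): third position 2-fold.
Codon 2 GGT (Gly): third position 4-fold.
Codon 3 GGT (Gly): third position 4-fold.
Codon 4 ATA (Ile): third position 3-fold.
Codon 5 CTG (Leu): third position 4-fold.
Codon 6 TCG (Ser): third position 4-fold.
Four-fold degenerate third positions: 4.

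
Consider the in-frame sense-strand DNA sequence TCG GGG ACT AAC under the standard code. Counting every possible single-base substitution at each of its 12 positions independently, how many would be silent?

10

Codon 1 (TCG, Ser): 3 synonymous substitutions.
Codon 2 (GGG, Gly): 3 synonymous substitutions.
Codon 3 (ACT, Thr): 3 synonymous substitutions.
Codon 4 (AAC, Asn): 1 synonymous substitution.
Total: 3 + 3 + 3 + 1 = 10.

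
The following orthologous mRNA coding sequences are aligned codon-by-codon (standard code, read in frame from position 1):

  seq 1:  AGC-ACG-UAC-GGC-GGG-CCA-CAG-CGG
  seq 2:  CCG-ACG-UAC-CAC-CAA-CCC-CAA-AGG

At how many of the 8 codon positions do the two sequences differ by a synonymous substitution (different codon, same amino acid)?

3

Codon 1: AGC Ser / CCG Pro — nonsynonymous.
Codon 2: ACG Thr / ACG Thr — identical.
Codon 3: UAC Tyr / UAC Tyr — identical.
Codon 4: GGC Gly / CAC His — nonsynonymous.
Codon 5: GGG Gly / CAA Gln — nonsynonymous.
Codon 6: CCA Pro / CCC Pro — synonymous.
Codon 7: CAG Gln / CAA Gln — synonymous.
Codon 8: CGG Arg / AGG Arg — synonymous.
Synonymous differences: 3.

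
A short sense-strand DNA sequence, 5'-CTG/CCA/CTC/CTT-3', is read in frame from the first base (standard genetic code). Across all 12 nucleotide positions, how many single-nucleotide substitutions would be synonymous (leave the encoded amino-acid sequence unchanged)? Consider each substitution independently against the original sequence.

Codon 1 (CTG, Leu): 4 synonymous substitutions.
Codon 2 (CCA, Pro): 3 synonymous substitutions.
Codon 3 (CTC, Leu): 3 synonymous substitutions.
Codon 4 (CTT, Leu): 3 synonymous substitutions.
Total: 4 + 3 + 3 + 3 = 13.

13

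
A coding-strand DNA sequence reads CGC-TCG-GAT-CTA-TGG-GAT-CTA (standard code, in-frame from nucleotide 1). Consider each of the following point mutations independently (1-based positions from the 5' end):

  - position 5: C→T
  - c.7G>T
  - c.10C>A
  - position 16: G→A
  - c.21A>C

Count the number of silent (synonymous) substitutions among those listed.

1

Codon 2: TCG (Ser) → TTG (Leu) — missense.
Codon 3: GAT (Asp) → TAT (Tyr) — missense.
Codon 4: CTA (Leu) → ATA (Ile) — missense.
Codon 6: GAT (Asp) → AAT (Asn) — missense.
Codon 7: CTA (Leu) → CTC (Leu) — synonymous.
Synonymous: 1 of 5.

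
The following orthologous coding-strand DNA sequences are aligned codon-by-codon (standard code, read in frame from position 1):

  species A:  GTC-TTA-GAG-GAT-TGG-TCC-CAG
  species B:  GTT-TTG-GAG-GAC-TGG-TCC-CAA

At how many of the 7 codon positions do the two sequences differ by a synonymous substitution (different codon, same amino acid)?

4

Codon 1: GTC Val / GTT Val — synonymous.
Codon 2: TTA Leu / TTG Leu — synonymous.
Codon 3: GAG Glu / GAG Glu — identical.
Codon 4: GAT Asp / GAC Asp — synonymous.
Codon 5: TGG Trp / TGG Trp — identical.
Codon 6: TCC Ser / TCC Ser — identical.
Codon 7: CAG Gln / CAA Gln — synonymous.
Synonymous differences: 4.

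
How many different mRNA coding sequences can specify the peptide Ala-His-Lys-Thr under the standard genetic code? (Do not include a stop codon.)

Ala: 4 codons.
His: 2 codons.
Lys: 2 codons.
Thr: 4 codons.
4 × 2 × 2 × 4 = 64.

64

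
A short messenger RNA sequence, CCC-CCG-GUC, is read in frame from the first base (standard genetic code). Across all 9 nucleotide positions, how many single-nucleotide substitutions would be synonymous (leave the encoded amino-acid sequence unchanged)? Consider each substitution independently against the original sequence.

Codon 1 (CCC, Pro): 3 synonymous substitutions.
Codon 2 (CCG, Pro): 3 synonymous substitutions.
Codon 3 (GUC, Val): 3 synonymous substitutions.
Total: 3 + 3 + 3 = 9.

9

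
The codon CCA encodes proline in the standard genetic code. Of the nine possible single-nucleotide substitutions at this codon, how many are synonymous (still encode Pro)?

Position 1: none → 0 synonymous.
Position 2: none → 0 synonymous.
Position 3: CCU, CCC, CCG → 3 synonymous.
Total: 0 + 0 + 3 = 3.

3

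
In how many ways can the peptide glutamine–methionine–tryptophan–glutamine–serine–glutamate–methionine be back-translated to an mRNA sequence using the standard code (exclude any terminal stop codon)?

Gln: 2 codons.
Met: 1 codon.
Trp: 1 codon.
Gln: 2 codons.
Ser: 6 codons.
Glu: 2 codons.
Met: 1 codon.
2 × 1 × 1 × 2 × 6 × 2 × 1 = 48.

48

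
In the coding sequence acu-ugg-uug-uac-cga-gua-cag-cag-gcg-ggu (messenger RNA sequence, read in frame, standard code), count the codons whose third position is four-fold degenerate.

5

Codon 1 ACU (Thr): third position 4-fold.
Codon 2 UGG (Trp): third position 1-fold.
Codon 3 UUG (Leu): third position 2-fold.
Codon 4 UAC (Tyr): third position 2-fold.
Codon 5 CGA (Arg): third position 4-fold.
Codon 6 GUA (Val): third position 4-fold.
Codon 7 CAG (Gln): third position 2-fold.
Codon 8 CAG (Gln): third position 2-fold.
Codon 9 GCG (Ala): third position 4-fold.
Codon 10 GGU (Gly): third position 4-fold.
Four-fold degenerate third positions: 5.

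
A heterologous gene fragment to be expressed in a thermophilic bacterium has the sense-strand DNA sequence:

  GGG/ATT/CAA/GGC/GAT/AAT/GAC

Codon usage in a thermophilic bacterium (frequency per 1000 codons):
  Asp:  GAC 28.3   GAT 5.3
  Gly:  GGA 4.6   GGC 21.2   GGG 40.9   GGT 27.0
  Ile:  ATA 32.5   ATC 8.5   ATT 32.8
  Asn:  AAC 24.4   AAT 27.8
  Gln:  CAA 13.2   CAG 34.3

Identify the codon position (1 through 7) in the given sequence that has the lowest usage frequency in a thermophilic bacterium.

Codon 1 GGG (Gly): 40.9 per 1000.
Codon 2 ATT (Ile): 32.8 per 1000.
Codon 3 CAA (Gln): 13.2 per 1000.
Codon 4 GGC (Gly): 21.2 per 1000.
Codon 5 GAT (Asp): 5.3 per 1000.
Codon 6 AAT (Asn): 27.8 per 1000.
Codon 7 GAC (Asp): 28.3 per 1000.
Lowest frequency is 5.3 at codon 5.

5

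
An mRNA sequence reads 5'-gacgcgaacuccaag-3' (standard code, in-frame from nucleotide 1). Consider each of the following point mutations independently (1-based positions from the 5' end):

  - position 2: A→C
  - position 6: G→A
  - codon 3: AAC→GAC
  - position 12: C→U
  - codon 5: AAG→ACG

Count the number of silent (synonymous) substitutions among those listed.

2

Codon 1: GAC (Asp) → GCC (Ala) — missense.
Codon 2: GCG (Ala) → GCA (Ala) — synonymous.
Codon 3: AAC (Asn) → GAC (Asp) — missense.
Codon 4: UCC (Ser) → UCU (Ser) — synonymous.
Codon 5: AAG (Lys) → ACG (Thr) — missense.
Synonymous: 2 of 5.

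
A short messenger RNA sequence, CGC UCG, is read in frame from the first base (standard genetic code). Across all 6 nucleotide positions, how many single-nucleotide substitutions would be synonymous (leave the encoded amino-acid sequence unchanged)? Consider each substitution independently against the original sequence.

Codon 1 (CGC, Arg): 3 synonymous substitutions.
Codon 2 (UCG, Ser): 3 synonymous substitutions.
Total: 3 + 3 = 6.

6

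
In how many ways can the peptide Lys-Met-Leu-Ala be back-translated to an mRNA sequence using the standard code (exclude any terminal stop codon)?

48

Lys: 2 codons.
Met: 1 codon.
Leu: 6 codons.
Ala: 4 codons.
2 × 1 × 6 × 4 = 48.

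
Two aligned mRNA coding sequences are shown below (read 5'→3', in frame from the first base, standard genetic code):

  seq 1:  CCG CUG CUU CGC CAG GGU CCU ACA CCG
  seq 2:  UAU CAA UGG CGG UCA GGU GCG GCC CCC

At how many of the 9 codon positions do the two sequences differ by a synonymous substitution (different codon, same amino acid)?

Codon 1: CCG Pro / UAU Tyr — nonsynonymous.
Codon 2: CUG Leu / CAA Gln — nonsynonymous.
Codon 3: CUU Leu / UGG Trp — nonsynonymous.
Codon 4: CGC Arg / CGG Arg — synonymous.
Codon 5: CAG Gln / UCA Ser — nonsynonymous.
Codon 6: GGU Gly / GGU Gly — identical.
Codon 7: CCU Pro / GCG Ala — nonsynonymous.
Codon 8: ACA Thr / GCC Ala — nonsynonymous.
Codon 9: CCG Pro / CCC Pro — synonymous.
Synonymous differences: 2.

2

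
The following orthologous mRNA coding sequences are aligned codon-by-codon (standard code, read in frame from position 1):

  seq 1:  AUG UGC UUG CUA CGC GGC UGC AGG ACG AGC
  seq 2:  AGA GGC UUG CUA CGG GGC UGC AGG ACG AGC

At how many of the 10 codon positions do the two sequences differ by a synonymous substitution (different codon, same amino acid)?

Codon 1: AUG Met / AGA Arg — nonsynonymous.
Codon 2: UGC Cys / GGC Gly — nonsynonymous.
Codon 3: UUG Leu / UUG Leu — identical.
Codon 4: CUA Leu / CUA Leu — identical.
Codon 5: CGC Arg / CGG Arg — synonymous.
Codon 6: GGC Gly / GGC Gly — identical.
Codon 7: UGC Cys / UGC Cys — identical.
Codon 8: AGG Arg / AGG Arg — identical.
Codon 9: ACG Thr / ACG Thr — identical.
Codon 10: AGC Ser / AGC Ser — identical.
Synonymous differences: 1.

1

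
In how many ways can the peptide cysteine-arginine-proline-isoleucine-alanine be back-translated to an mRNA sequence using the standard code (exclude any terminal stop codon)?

576

Cys: 2 codons.
Arg: 6 codons.
Pro: 4 codons.
Ile: 3 codons.
Ala: 4 codons.
2 × 6 × 4 × 3 × 4 = 576.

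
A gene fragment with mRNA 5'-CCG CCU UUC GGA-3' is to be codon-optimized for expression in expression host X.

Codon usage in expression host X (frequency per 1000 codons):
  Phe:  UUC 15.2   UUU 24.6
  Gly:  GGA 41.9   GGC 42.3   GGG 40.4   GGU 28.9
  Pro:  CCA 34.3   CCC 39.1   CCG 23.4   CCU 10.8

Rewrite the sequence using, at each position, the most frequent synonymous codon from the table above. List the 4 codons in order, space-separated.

Codon 1 (Pro): best is CCC at 39.1.
Codon 2 (Pro): best is CCC at 39.1.
Codon 3 (Phe): best is UUU at 24.6.
Codon 4 (Gly): best is GGC at 42.3.

CCC CCC UUU GGC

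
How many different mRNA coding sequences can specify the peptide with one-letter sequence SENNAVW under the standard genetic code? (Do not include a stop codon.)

Ser: 6 codons.
Glu: 2 codons.
Asn: 2 codons.
Asn: 2 codons.
Ala: 4 codons.
Val: 4 codons.
Trp: 1 codon.
6 × 2 × 2 × 2 × 4 × 4 × 1 = 768.

768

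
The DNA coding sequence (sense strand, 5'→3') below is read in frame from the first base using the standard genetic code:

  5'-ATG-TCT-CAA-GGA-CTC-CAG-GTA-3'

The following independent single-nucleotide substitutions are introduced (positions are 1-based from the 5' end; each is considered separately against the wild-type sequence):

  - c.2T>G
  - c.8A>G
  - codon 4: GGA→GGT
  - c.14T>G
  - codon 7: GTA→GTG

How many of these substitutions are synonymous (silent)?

2

Codon 1: ATG (Met) → AGG (Arg) — missense.
Codon 3: CAA (Gln) → CGA (Arg) — missense.
Codon 4: GGA (Gly) → GGT (Gly) — synonymous.
Codon 5: CTC (Leu) → CGC (Arg) — missense.
Codon 7: GTA (Val) → GTG (Val) — synonymous.
Synonymous: 2 of 5.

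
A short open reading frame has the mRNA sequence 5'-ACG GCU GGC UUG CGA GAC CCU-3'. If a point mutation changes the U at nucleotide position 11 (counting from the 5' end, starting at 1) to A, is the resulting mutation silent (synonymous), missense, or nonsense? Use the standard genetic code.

Position 11 falls in codon 4: UUG → Leu.
After the substitution the codon is UAG → Stop.
The new codon is a stop codon, so this is a nonsense mutation.

nonsense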